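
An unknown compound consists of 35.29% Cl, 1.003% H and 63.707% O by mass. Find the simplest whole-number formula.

Assume 100 g: 35.29 g Cl, 1.003 g H, 63.707 g O.
Cl: 35.29 g ÷ 35.45 g/mol = 0.9955 mol
H: 1.003 g ÷ 1.008 g/mol = 0.995 mol
O: 63.707 g ÷ 16.00 g/mol = 3.982 mol
Divide by the smallest (0.995 mol H): Cl 1.000, H 1.000, O 4.002
≈ 1:1:4 → ClHO4

ClHO4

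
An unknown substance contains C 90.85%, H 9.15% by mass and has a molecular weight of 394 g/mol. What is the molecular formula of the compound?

Assume 100 g: 90.85 g C, 9.15 g H.
n(C) = 90.85/12.01 = 7.565, n(H) = 9.15/1.008 = 9.077
Smallest is C at 7.565 mol; normalising gives C 1.000, H 1.200
Scaling by 5: C 5.00, H 6.00 → C5H6
Empirical-formula mass = 66.10 g/mol
n = 394 / 66.10 = 5.96 ≈ 6
Molecular formula = (C5H6)×6 = C30H36

C30H36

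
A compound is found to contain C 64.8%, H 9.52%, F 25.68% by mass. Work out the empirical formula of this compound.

Assume 100 g: 64.8 g C, 9.52 g H, 25.68 g F.
C: 64.8 g ÷ 12.01 g/mol = 5.396 mol
H: 9.52 g ÷ 1.008 g/mol = 9.444 mol
F: 25.68 g ÷ 19.00 g/mol = 1.352 mol
Smallest is F at 1.352 mol; normalising gives C 3.992, H 6.988, F 1.000
Ratio ≈ 4:7:1, so the empirical formula is C4H7F

C4H7F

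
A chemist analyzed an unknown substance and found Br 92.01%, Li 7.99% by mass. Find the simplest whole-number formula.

BrLi

Assume 100 g: 92.01 g Br, 7.99 g Li.
Br: 92.01 g ÷ 79.90 g/mol = 1.152 mol
Li: 7.99 g ÷ 6.94 g/mol = 1.151 mol
Ratios (÷ 1.151): Br 1.000, Li 1.000
≈ 1:1 → BrLi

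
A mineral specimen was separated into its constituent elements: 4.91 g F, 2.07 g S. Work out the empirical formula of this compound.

F4S

n(F) = 4.91/19.00 = 0.2584, n(S) = 2.07/32.07 = 0.06455
Smallest is S at 0.06455 mol; normalising gives F 4.004, S 1.000
→ F4S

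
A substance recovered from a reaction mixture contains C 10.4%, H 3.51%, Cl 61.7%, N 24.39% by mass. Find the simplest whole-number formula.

CH4Cl2N2

Assume 100 g: 10.4 g C, 3.51 g H, 61.7 g Cl, 24.39 g N.
C: 10.4 g ÷ 12.01 g/mol = 0.8659 mol
H: 3.51 g ÷ 1.008 g/mol = 3.482 mol
Cl: 61.7 g ÷ 35.45 g/mol = 1.74 mol
N: 24.39 g ÷ 14.01 g/mol = 1.741 mol
Ratios (÷ 0.8659): C 1.000, H 4.021, Cl 2.010, N 2.010
≈ 1:4:2:2 → CH4Cl2N2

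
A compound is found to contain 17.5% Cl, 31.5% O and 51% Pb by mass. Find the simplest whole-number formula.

Cl2O8Pb

Assume 100 g: 17.5 g Cl, 31.5 g O, 51 g Pb.
n(Cl) = 17.5/35.45 = 0.4937, n(O) = 31.5/16.00 = 1.969, n(Pb) = 51/207.2 = 0.2461
Smallest is Pb at 0.2461 mol; normalising gives Cl 2.006, O 7.999, Pb 1.000
Ratio ≈ 2:8:1, so the empirical formula is Cl2O8Pb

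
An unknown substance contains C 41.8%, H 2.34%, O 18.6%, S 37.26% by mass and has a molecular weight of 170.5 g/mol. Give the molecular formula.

Assume 100 g: 41.8 g C, 2.34 g H, 18.6 g O, 37.26 g S.
C: 41.8 g ÷ 12.01 g/mol = 3.48 mol
H: 2.34 g ÷ 1.008 g/mol = 2.321 mol
O: 18.6 g ÷ 16.00 g/mol = 1.163 mol
S: 37.26 g ÷ 32.07 g/mol = 1.162 mol
Smallest is S at 1.162 mol; normalising gives C 2.996, H 1.998, O 1.001, S 1.000
Ratio ≈ 3:2:1:1, so the empirical formula is C3H2OS
Empirical-formula mass = 86.12 g/mol
n = 170.5 / 86.12 = 1.98 ≈ 2
Molecular formula = (C3H2OS)×2 = C6H4O2S2

C6H4O2S2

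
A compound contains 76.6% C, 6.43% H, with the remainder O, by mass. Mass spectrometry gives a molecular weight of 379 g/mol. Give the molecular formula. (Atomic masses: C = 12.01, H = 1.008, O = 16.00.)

C24H24O4

Assume 100 g: 76.6 g C, 6.43 g H, 16.97 g O.
Moles — C: 76.6 / 12.01 = 6.378 mol; H: 6.43 / 1.008 = 6.379 mol; O: 16.97 / 16.00 = 1.061 mol
Divide by the smallest (1.061 mol O): C 6.013, H 6.014, O 1.000
≈ 6:6:1 → C6H6O
Empirical-formula mass = 94.11 g/mol
n = 379 / 94.11 = 4.03 ≈ 4
Molecular formula = (C6H6O)×4 = C24H24O4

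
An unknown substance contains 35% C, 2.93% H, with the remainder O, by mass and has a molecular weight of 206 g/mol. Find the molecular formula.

C6H6O8

Assume 100 g: 35 g C, 2.93 g H, 62.07 g O.
C: 35 g ÷ 12.01 g/mol = 2.914 mol
H: 2.93 g ÷ 1.008 g/mol = 2.907 mol
O: 62.07 g ÷ 16.00 g/mol = 3.879 mol
Smallest is H at 2.907 mol; normalising gives C 1.003, H 1.000, O 1.335
Scaling by 3: C 3.01, H 3.00, O 4.00 → C3H3O4
Empirical-formula mass = 103.05 g/mol
n = 206 / 103.05 = 2.00 ≈ 2
Molecular formula = (C3H3O4)×2 = C6H6O8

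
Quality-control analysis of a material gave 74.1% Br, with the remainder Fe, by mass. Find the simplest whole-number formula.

Br2Fe

Assume 100 g: 74.1 g Br, 25.9 g Fe.
Moles — Br: 74.1 / 79.90 = 0.9274 mol; Fe: 25.9 / 55.85 = 0.4637 mol
Divide by the smallest (0.4637 mol Fe): Br 2.000, Fe 1.000
→ Br2Fe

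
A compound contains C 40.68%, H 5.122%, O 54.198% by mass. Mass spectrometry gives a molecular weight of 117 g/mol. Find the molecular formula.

Assume 100 g: 40.68 g C, 5.122 g H, 54.198 g O.
C: 40.68 g ÷ 12.01 g/mol = 3.387 mol
H: 5.122 g ÷ 1.008 g/mol = 5.081 mol
O: 54.198 g ÷ 16.00 g/mol = 3.387 mol
Smallest is C at 3.387 mol; normalising gives C 1.000, H 1.500, O 1.000
Multiply by 2: C 2.00, H 3.00, O 2.00 → C2H3O2
Empirical-formula mass = 59.04 g/mol
n = 117 / 59.04 = 1.98 ≈ 2
Molecular formula = (C2H3O2)×2 = C4H6O4

C4H6O4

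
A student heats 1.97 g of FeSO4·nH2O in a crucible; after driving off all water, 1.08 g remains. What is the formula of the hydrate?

FeSO4·7H2O

Mass of water lost = 1.97 − 1.08 = 0.89 g → 0.89 / 18.02 = 0.04939 mol H2O
Molar mass of FeSO4 = 151.92 g/mol → mol FeSO4 = 1.08 / 151.92 = 0.007109
n = 0.04939 / 0.007109 = 6.95 ≈ 7 → FeSO4·7H2O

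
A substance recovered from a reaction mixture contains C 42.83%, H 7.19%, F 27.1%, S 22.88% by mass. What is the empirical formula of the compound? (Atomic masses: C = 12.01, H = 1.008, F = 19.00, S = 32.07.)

Assume 100 g: 42.83 g C, 7.19 g H, 27.1 g F, 22.88 g S.
Moles — C: 42.83 / 12.01 = 3.566 mol; H: 7.19 / 1.008 = 7.133 mol; F: 27.1 / 19.00 = 1.426 mol; S: 22.88 / 32.07 = 0.7134 mol
Ratios (÷ 0.7134): C 4.999, H 9.998, F 1.999, S 1.000
Ratio ≈ 5:10:2:1, so the empirical formula is C5H10F2S

C5H10F2S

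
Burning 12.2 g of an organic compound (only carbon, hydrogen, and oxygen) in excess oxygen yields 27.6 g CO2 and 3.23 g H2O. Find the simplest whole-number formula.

mol C = 27.6 / 44.01 = 0.6271; mass C = 0.6271 × 12.01 = 7.532 g
mol H = 2 × (3.23 / 18.02) = 0.3585; mass H = 0.3585 × 1.008 = 0.3614 g
mass O = 12.2 − (7.893) = 4.307 g → mol O = 0.2692
Smallest is O at 0.2692 mol; normalising gives C 2.330, H 1.332, O 1.000
Multiply by 3: C 6.99, H 4.00, O 3.00 → C7H4O3

C7H4O3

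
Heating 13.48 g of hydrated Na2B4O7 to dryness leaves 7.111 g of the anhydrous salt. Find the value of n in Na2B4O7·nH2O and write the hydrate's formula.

Na2B4O7·10H2O

Mass of water lost = 13.48 − 7.111 = 6.369 g → 6.369 / 18.02 = 0.3534 mol H2O
Molar mass of Na2B4O7 = 201.22 g/mol → mol Na2B4O7 = 7.111 / 201.22 = 0.03534
n = 0.3534 / 0.03534 = 10.00 ≈ 10 → Na2B4O7·10H2O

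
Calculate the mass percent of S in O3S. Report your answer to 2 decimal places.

Molar mass = 3(16.00) + 1(32.07) = 80.070 g/mol
Mass of S per mole = 1 × 32.07 = 32.070 g
% S = 32.070 / 80.070 × 100 = 40.05%

40.05%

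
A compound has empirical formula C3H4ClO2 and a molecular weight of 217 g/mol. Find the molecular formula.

C6H8Cl2O4

Empirical-formula mass = 107.51 g/mol
n = 217 / 107.51 = 2.02 ≈ 2
Molecular formula = (C3H4ClO2)2 = C6H8Cl2O4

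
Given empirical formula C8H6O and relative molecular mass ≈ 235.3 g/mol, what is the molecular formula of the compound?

Empirical-formula mass = 118.13 g/mol
n = 235.3 / 118.13 = 1.99 ≈ 2
Molecular formula = (C8H6O)2 = C16H12O2

C16H12O2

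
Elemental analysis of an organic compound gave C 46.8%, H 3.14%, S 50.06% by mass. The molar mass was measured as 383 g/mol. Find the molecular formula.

Assume 100 g: 46.8 g C, 3.14 g H, 50.06 g S.
n(C) = 46.8/12.01 = 3.897, n(H) = 3.14/1.008 = 3.115, n(S) = 50.06/32.07 = 1.561
Ratios (÷ 1.561): C 2.496, H 1.996, S 1.000
Scaling by 2: C 4.99, H 3.99, S 2.00 → C5H4S2
Empirical-formula mass = 128.22 g/mol
n = 383 / 128.22 = 2.99 ≈ 3
Molecular formula = (C5H4S2)×3 = C15H12S6

C15H12S6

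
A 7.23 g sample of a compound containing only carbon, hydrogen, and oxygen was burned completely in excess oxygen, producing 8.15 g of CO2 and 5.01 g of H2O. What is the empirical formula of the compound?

mol C = 8.15 / 44.01 = 0.1852; mass C = 0.1852 × 12.01 = 2.224 g
mol H = 2 × (5.01 / 18.02) = 0.5560; mass H = 0.5560 × 1.008 = 0.5605 g
mass O = 7.23 − (2.785) = 4.445 g → mol O = 0.2778
Smallest is C at 0.1852 mol; normalising gives C 1.000, H 3.003, O 1.500
×2: C 2.00, H 6.01, O 3.00 → C2H6O3

C2H6O3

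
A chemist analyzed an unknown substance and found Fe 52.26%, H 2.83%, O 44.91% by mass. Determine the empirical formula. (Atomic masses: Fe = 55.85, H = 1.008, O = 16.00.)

FeH3O3

Assume 100 g: 52.26 g Fe, 2.83 g H, 44.91 g O.
Moles — Fe: 52.26 / 55.85 = 0.9357 mol; H: 2.83 / 1.008 = 2.808 mol; O: 44.91 / 16.00 = 2.807 mol
Smallest is Fe at 0.9357 mol; normalising gives Fe 1.000, H 3.000, O 3.000
→ FeH3O3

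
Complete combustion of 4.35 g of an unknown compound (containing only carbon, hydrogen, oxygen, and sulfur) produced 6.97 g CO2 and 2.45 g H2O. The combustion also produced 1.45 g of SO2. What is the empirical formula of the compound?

mol C = 6.97 / 44.01 = 0.1584; mass C = 0.1584 × 12.01 = 1.902 g
mol H = 2 × (2.45 / 18.02) = 0.2719; mass H = 0.2719 × 1.008 = 0.2741 g
mol S = 1.45 / 64.07 = 0.02263; mass S = 0.7258 g
mass O = 4.35 − (2.902) = 1.448 g → mol O = 0.09050
Smallest is S at 0.02263 mol; normalising gives C 6.998, H 12.015, O 3.999, S 1.000
→ C7H12O4S

C7H12O4S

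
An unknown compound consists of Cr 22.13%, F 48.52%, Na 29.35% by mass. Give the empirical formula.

CrF6Na3

Assume 100 g: 22.13 g Cr, 48.52 g F, 29.35 g Na.
Cr: 22.13 g ÷ 52.00 g/mol = 0.4256 mol
F: 48.52 g ÷ 19.00 g/mol = 2.554 mol
Na: 29.35 g ÷ 22.99 g/mol = 1.277 mol
Smallest is Cr at 0.4256 mol; normalising gives Cr 1.000, F 6.001, Na 3.000
Ratio ≈ 1:6:3, so the empirical formula is CrF6Na3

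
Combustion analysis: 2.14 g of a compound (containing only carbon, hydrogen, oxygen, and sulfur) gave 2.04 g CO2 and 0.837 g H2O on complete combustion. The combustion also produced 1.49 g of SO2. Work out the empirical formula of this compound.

C2H4O2S

mol C = 2.04 / 44.01 = 0.04635; mass C = 0.04635 × 12.01 = 0.5567 g
mol H = 2 × (0.837 / 18.02) = 0.09290; mass H = 0.09290 × 1.008 = 0.09364 g
mol S = 1.49 / 64.07 = 0.02326; mass S = 0.7458 g
mass O = 2.14 − (1.396) = 0.7438 g → mol O = 0.04649
Ratios (÷ 0.02326): C 1.993, H 3.995, O 1.999, S 1.000
≈ 2:4:2:1 → C2H4O2S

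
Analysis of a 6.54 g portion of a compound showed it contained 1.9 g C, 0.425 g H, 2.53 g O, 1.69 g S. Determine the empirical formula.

n(C) = 1.9/12.01 = 0.1582, n(H) = 0.425/1.008 = 0.4216, n(O) = 2.53/16.00 = 0.1581, n(S) = 1.69/32.07 = 0.0527
Divide by the smallest (0.0527 mol S): C 3.002, H 8.001, O 3.001, S 1.000
→ C3H8O3S

C3H8O3S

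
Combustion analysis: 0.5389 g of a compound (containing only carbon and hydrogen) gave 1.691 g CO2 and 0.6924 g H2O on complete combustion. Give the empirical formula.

mol C = 1.691 / 44.01 = 0.03842; mass C = 0.03842 × 12.01 = 0.4615 g
mol H = 2 × (0.6924 / 18.02) = 0.07685; mass H = 0.07685 × 1.008 = 0.07746 g
Ratios (÷ 0.03842): C 1.000, H 2.000
→ CH2

CH2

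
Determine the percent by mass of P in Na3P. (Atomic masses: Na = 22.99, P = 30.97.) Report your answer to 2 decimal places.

Molar mass = 3(22.99) + 1(30.97) = 99.940 g/mol
Mass of P per mole = 1 × 30.97 = 30.970 g
% P = 30.970 / 99.940 × 100 = 30.99%

30.99%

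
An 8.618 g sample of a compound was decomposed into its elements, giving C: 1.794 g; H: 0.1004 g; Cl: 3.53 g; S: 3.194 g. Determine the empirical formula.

C3H2Cl2S2

n(C) = 1.794/12.01 = 0.1494, n(H) = 0.1004/1.008 = 0.0996, n(Cl) = 3.53/35.45 = 0.09958, n(S) = 3.194/32.07 = 0.09959
Divide by the smallest (0.09958 mol Cl): C 1.500, H 1.000, Cl 1.000, S 1.000
×2: C 3.00, H 2.00, Cl 2.00, S 2.00 → C3H2Cl2S2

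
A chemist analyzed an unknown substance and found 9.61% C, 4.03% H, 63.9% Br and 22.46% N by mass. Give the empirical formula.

Assume 100 g: 9.61 g C, 4.03 g H, 63.9 g Br, 22.46 g N.
n(C) = 9.61/12.01 = 0.8002, n(H) = 4.03/1.008 = 3.998, n(Br) = 63.9/79.90 = 0.7997, n(N) = 22.46/14.01 = 1.603
Ratios (÷ 0.7997): C 1.001, H 4.999, Br 1.000, N 2.005
≈ 1:5:1:2 → CH5BrN2

CH5BrN2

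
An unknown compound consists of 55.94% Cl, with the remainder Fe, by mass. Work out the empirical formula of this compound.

Assume 100 g: 55.94 g Cl, 44.06 g Fe.
Moles — Cl: 55.94 / 35.45 = 1.578 mol; Fe: 44.06 / 55.85 = 0.7889 mol
Divide by the smallest (0.7889 mol Fe): Cl 2.000, Fe 1.000
≈ 2:1 → Cl2Fe

Cl2Fe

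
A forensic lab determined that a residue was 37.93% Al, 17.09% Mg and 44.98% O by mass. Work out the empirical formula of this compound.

Assume 100 g: 37.93 g Al, 17.09 g Mg, 44.98 g O.
Al: 37.93 g ÷ 26.98 g/mol = 1.406 mol
Mg: 17.09 g ÷ 24.31 g/mol = 0.703 mol
O: 44.98 g ÷ 16.00 g/mol = 2.811 mol
Ratios (÷ 0.703): Al 2.000, Mg 1.000, O 3.999
≈ 2:1:4 → Al2MgO4

Al2MgO4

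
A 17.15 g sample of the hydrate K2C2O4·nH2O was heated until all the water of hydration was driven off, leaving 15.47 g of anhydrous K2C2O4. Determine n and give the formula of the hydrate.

K2C2O4·H2O

Mass of water lost = 17.15 − 15.47 = 1.68 g → 1.68 / 18.02 = 0.09323 mol H2O
Molar mass of K2C2O4 = 166.22 g/mol → mol K2C2O4 = 15.47 / 166.22 = 0.09307
n = 0.09323 / 0.09307 = 1.00 ≈ 1 → K2C2O4·H2O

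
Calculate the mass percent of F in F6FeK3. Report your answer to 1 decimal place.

39.7%

Molar mass = 6(19.00) + 1(55.85) + 3(39.10) = 287.150 g/mol
Mass of F per mole = 6 × 19.00 = 114.000 g
% F = 114.000 / 287.150 × 100 = 39.7%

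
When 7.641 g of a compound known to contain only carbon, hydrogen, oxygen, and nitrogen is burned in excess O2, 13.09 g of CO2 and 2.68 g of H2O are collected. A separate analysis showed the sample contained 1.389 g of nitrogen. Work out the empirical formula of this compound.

mol C = 13.09 / 44.01 = 0.2974; mass C = 0.2974 × 12.01 = 3.572 g
mol H = 2 × (2.68 / 18.02) = 0.2974; mass H = 0.2974 × 1.008 = 0.2998 g
mol N = 1.389 / 14.01 = 0.09914
mass O = 7.641 − (5.261) = 2.380 g → mol O = 0.1488
Divide by the smallest (0.09914 mol N): C 3.000, H 3.000, N 1.000, O 1.500
Multiply by 2: C 6.00, H 6.00, N 2.00, O 3.00 → C6H6N2O3

C6H6N2O3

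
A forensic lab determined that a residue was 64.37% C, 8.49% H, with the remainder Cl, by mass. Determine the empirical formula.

C7H11Cl

Assume 100 g: 64.37 g C, 8.49 g H, 27.14 g Cl.
Moles — C: 64.37 / 12.01 = 5.36 mol; H: 8.49 / 1.008 = 8.423 mol; Cl: 27.14 / 35.45 = 0.7656 mol
Smallest is Cl at 0.7656 mol; normalising gives C 7.001, H 11.002, Cl 1.000
Ratio ≈ 7:11:1, so the empirical formula is C7H11Cl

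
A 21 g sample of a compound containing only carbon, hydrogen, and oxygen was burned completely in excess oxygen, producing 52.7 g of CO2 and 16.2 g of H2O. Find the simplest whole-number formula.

mol C = 52.7 / 44.01 = 1.197; mass C = 1.197 × 12.01 = 14.38 g
mol H = 2 × (16.2 / 18.02) = 1.798; mass H = 1.798 × 1.008 = 1.812 g
mass O = 21 − (16.19) = 4.806 g → mol O = 0.3004
Ratios (÷ 0.3004): C 3.986, H 5.986, O 1.000
→ C4H6O

C4H6O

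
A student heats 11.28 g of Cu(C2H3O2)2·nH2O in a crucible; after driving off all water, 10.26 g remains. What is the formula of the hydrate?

Cu(C2H3O2)2·H2O

Mass of water lost = 11.28 − 10.26 = 1.02 g → 1.02 / 18.02 = 0.0566 mol H2O
Molar mass of Cu(C2H3O2)2 = 181.64 g/mol → mol Cu(C2H3O2)2 = 10.26 / 181.64 = 0.05649
n = 0.0566 / 0.05649 = 1.00 ≈ 1 → Cu(C2H3O2)2·H2O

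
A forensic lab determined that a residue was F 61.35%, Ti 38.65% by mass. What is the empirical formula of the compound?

F4Ti

Assume 100 g: 61.35 g F, 38.65 g Ti.
Moles — F: 61.35 / 19.00 = 3.229 mol; Ti: 38.65 / 47.87 = 0.8074 mol
Ratios (÷ 0.8074): F 3.999, Ti 1.000
≈ 4:1 → F4Ti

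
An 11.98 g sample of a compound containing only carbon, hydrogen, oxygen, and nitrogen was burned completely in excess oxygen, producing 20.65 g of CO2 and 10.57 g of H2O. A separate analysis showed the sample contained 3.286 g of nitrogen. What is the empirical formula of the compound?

mol C = 20.65 / 44.01 = 0.4692; mass C = 0.4692 × 12.01 = 5.635 g
mol H = 2 × (10.57 / 18.02) = 1.173; mass H = 1.173 × 1.008 = 1.183 g
mol N = 3.286 / 14.01 = 0.2345
mass O = 11.98 − (10.10) = 1.876 g → mol O = 0.1173
Divide by the smallest (0.1173 mol O): C 4.001, H 10.004, N 2.000, O 1.000
≈ 4:10:2:1 → C4H10N2O

C4H10N2O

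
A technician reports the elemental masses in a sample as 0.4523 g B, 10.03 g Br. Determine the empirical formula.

Moles — B: 0.4523 / 10.81 = 0.04184 mol; Br: 10.03 / 79.90 = 0.1255 mol
Divide by the smallest (0.04184 mol B): B 1.000, Br 3.000
→ BBr3

BBr3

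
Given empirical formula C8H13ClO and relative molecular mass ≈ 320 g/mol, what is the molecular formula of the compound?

Empirical-formula mass = 160.63 g/mol
n = 320 / 160.63 = 1.99 ≈ 2
Molecular formula = (C8H13ClO)2 = C16H26Cl2O2

C16H26Cl2O2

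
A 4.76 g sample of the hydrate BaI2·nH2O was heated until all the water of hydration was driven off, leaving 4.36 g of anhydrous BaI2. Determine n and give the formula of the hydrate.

BaI2·2H2O

Mass of water lost = 4.76 − 4.36 = 0.4 g → 0.4 / 18.02 = 0.0222 mol H2O
Molar mass of BaI2 = 391.13 g/mol → mol BaI2 = 4.36 / 391.13 = 0.01115
n = 0.0222 / 0.01115 = 1.99 ≈ 2 → BaI2·2H2O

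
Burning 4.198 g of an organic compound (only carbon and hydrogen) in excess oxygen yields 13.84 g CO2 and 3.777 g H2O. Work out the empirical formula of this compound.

mol C = 13.84 / 44.01 = 0.3145; mass C = 0.3145 × 12.01 = 3.777 g
mol H = 2 × (3.777 / 18.02) = 0.4192; mass H = 0.4192 × 1.008 = 0.4226 g
Smallest is C at 0.3145 mol; normalising gives C 1.000, H 1.333
Scaling by 3: C 3.00, H 4.00 → C3H4

C3H4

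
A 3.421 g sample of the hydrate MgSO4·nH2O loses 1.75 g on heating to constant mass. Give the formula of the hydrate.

MgSO4·7H2O

Mass of anhydrous MgSO4 = 3.421 − 1.75 = 1.671 g
mol H2O = 1.75 / 18.02 = 0.09711
Molar mass of MgSO4 = 120.38 g/mol → mol MgSO4 = 1.671 / 120.38 = 0.01388
n = 0.09711 / 0.01388 = 7.00 ≈ 7 → MgSO4·7H2O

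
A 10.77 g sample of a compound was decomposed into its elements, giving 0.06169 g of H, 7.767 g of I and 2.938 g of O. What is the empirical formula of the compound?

H: 0.06169 g ÷ 1.008 g/mol = 0.0612 mol
I: 7.767 g ÷ 126.90 g/mol = 0.06121 mol
O: 2.938 g ÷ 16.00 g/mol = 0.1836 mol
Smallest is H at 0.0612 mol; normalising gives H 1.000, I 1.000, O 3.000
Ratio ≈ 1:1:3, so the empirical formula is HIO3

HIO3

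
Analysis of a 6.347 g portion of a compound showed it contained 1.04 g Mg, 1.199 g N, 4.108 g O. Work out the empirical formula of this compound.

n(Mg) = 1.04/24.31 = 0.04278, n(N) = 1.199/14.01 = 0.08558, n(O) = 4.108/16.00 = 0.2567
Divide by the smallest (0.04278 mol Mg): Mg 1.000, N 2.000, O 6.002
→ MgN2O6

MgN2O6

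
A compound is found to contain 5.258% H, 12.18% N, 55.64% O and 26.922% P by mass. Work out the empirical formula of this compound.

H6NO4P

Assume 100 g: 5.258 g H, 12.18 g N, 55.64 g O, 26.922 g P.
H: 5.258 g ÷ 1.008 g/mol = 5.216 mol
N: 12.18 g ÷ 14.01 g/mol = 0.8694 mol
O: 55.64 g ÷ 16.00 g/mol = 3.478 mol
P: 26.922 g ÷ 30.97 g/mol = 0.8693 mol
Smallest is P at 0.8693 mol; normalising gives H 6.001, N 1.000, O 4.000, P 1.000
Ratio ≈ 6:1:4:1, so the empirical formula is H6NO4P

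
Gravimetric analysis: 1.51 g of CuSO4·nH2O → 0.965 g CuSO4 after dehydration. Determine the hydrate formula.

Mass of water lost = 1.51 − 0.965 = 0.545 g → 0.545 / 18.02 = 0.03024 mol H2O
Molar mass of CuSO4 = 159.62 g/mol → mol CuSO4 = 0.965 / 159.62 = 0.006046
n = 0.03024 / 0.006046 = 5.00 ≈ 5 → CuSO4·5H2O

CuSO4·5H2O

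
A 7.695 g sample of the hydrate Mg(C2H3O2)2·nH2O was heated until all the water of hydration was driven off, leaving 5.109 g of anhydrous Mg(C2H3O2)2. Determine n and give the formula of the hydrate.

Mg(C2H3O2)2·4H2O

Mass of water lost = 7.695 − 5.109 = 2.586 g → 2.586 / 18.02 = 0.1435 mol H2O
Molar mass of Mg(C2H3O2)2 = 142.40 g/mol → mol Mg(C2H3O2)2 = 5.109 / 142.40 = 0.03588
n = 0.1435 / 0.03588 = 4.00 ≈ 4 → Mg(C2H3O2)2·4H2O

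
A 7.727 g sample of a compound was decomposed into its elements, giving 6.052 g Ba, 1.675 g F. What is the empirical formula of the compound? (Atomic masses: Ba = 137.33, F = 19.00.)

BaF2

Ba: 6.052 g ÷ 137.33 g/mol = 0.04407 mol
F: 1.675 g ÷ 19.00 g/mol = 0.08816 mol
Smallest is Ba at 0.04407 mol; normalising gives Ba 1.000, F 2.000
≈ 1:2 → BaF2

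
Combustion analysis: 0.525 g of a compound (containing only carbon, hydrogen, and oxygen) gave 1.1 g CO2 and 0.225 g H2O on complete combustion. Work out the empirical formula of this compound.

C2H2O

mol C = 1.1 / 44.01 = 0.02499; mass C = 0.02499 × 12.01 = 0.3002 g
mol H = 2 × (0.225 / 18.02) = 0.02497; mass H = 0.02497 × 1.008 = 0.02517 g
mass O = 0.525 − (0.3254) = 0.1996 g → mol O = 0.01248
Smallest is O at 0.01248 mol; normalising gives C 2.003, H 2.001, O 1.000
Ratio ≈ 2:2:1, so the empirical formula is C2H2O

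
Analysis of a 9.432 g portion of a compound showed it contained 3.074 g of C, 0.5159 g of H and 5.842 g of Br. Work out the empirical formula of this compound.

C7H14Br2

Moles — C: 3.074 / 12.01 = 0.256 mol; H: 0.5159 / 1.008 = 0.5118 mol; Br: 5.842 / 79.90 = 0.07312 mol
Smallest is Br at 0.07312 mol; normalising gives C 3.501, H 7.000, Br 1.000
×2: C 7.00, H 14.00, Br 2.00 → C7H14Br2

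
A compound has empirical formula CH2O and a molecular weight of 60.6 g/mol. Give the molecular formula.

Empirical-formula mass = 30.03 g/mol
n = 60.6 / 30.03 = 2.02 ≈ 2
Molecular formula = (CH2O)2 = C2H4O2

C2H4O2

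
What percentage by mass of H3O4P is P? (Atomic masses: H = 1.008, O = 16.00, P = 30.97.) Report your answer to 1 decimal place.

31.6%

Molar mass = 3(1.008) + 4(16.00) + 1(30.97) = 97.994 g/mol
Mass of P per mole = 1 × 30.97 = 30.970 g
% P = 30.970 / 97.994 × 100 = 31.6%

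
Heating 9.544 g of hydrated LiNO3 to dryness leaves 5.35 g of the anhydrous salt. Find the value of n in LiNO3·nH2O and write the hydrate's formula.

Mass of water lost = 9.544 − 5.35 = 4.194 g → 4.194 / 18.02 = 0.2327 mol H2O
Molar mass of LiNO3 = 68.95 g/mol → mol LiNO3 = 5.35 / 68.95 = 0.07759
n = 0.2327 / 0.07759 = 3.00 ≈ 3 → LiNO3·3H2O

LiNO3·3H2O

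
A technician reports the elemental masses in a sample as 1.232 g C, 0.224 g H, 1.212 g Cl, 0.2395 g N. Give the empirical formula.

C6H13Cl2N

C: 1.232 g ÷ 12.01 g/mol = 0.1026 mol
H: 0.224 g ÷ 1.008 g/mol = 0.2222 mol
Cl: 1.212 g ÷ 35.45 g/mol = 0.03419 mol
N: 0.2395 g ÷ 14.01 g/mol = 0.01709 mol
Ratios (÷ 0.01709): C 6.001, H 12.999, Cl 2.000, N 1.000
≈ 6:13:2:1 → C6H13Cl2N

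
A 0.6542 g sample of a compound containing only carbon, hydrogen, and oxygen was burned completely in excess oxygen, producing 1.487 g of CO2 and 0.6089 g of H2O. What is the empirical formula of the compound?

mol C = 1.487 / 44.01 = 0.03379; mass C = 0.03379 × 12.01 = 0.4058 g
mol H = 2 × (0.6089 / 18.02) = 0.06758; mass H = 0.06758 × 1.008 = 0.06812 g
mass O = 0.6542 − (0.4739) = 0.1803 g → mol O = 0.01127
Smallest is O at 0.01127 mol; normalising gives C 2.999, H 5.998, O 1.000
→ C3H6O

C3H6O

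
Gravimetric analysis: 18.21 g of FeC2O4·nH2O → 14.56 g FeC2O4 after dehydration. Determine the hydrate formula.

Mass of water lost = 18.21 − 14.56 = 3.65 g → 3.65 / 18.02 = 0.2026 mol H2O
Molar mass of FeC2O4 = 143.87 g/mol → mol FeC2O4 = 14.56 / 143.87 = 0.1012
n = 0.2026 / 0.1012 = 2.00 ≈ 2 → FeC2O4·2H2O

FeC2O4·2H2O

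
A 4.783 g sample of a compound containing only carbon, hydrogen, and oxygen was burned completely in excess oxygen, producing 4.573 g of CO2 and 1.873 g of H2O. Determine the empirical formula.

mol C = 4.573 / 44.01 = 0.1039; mass C = 0.1039 × 12.01 = 1.248 g
mol H = 2 × (1.873 / 18.02) = 0.2079; mass H = 0.2079 × 1.008 = 0.2095 g
mass O = 4.783 − (1.457) = 3.326 g → mol O = 0.2078
Divide by the smallest (0.1039 mol C): C 1.000, H 2.001, O 2.000
→ CH2O2

CH2O2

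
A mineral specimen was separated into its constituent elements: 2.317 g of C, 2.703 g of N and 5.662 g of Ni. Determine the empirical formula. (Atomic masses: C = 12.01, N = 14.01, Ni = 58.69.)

C2N2Ni

n(C) = 2.317/12.01 = 0.1929, n(N) = 2.703/14.01 = 0.1929, n(Ni) = 5.662/58.69 = 0.09647
Smallest is Ni at 0.09647 mol; normalising gives C 2.000, N 2.000, Ni 1.000
Ratio ≈ 2:2:1, so the empirical formula is C2N2Ni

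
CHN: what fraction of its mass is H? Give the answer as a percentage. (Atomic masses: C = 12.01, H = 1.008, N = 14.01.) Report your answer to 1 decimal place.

Molar mass = 1(12.01) + 1(1.008) + 1(14.01) = 27.028 g/mol
Mass of H per mole = 1 × 1.008 = 1.008 g
% H = 1.008 / 27.028 × 100 = 3.7%

3.7%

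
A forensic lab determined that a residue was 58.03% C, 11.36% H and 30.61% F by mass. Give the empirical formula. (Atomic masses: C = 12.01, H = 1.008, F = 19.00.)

Assume 100 g: 58.03 g C, 11.36 g H, 30.61 g F.
n(C) = 58.03/12.01 = 4.832, n(H) = 11.36/1.008 = 11.27, n(F) = 30.61/19.00 = 1.611
Divide by the smallest (1.611 mol F): C 2.999, H 6.995, F 1.000
Ratio ≈ 3:7:1, so the empirical formula is C3H7F

C3H7F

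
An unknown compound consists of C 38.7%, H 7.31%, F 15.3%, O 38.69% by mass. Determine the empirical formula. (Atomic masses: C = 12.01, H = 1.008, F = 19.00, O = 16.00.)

Assume 100 g: 38.7 g C, 7.31 g H, 15.3 g F, 38.69 g O.
Moles — C: 38.7 / 12.01 = 3.222 mol; H: 7.31 / 1.008 = 7.252 mol; F: 15.3 / 19.00 = 0.8053 mol; O: 38.69 / 16.00 = 2.418 mol
Ratios (÷ 0.8053): C 4.002, H 9.006, F 1.000, O 3.003
Ratio ≈ 4:9:1:3, so the empirical formula is C4H9FO3

C4H9FO3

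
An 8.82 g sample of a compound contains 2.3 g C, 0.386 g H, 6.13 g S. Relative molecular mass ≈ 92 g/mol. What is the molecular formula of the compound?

C2H4S2

n(C) = 2.3/12.01 = 0.1915, n(H) = 0.386/1.008 = 0.3829, n(S) = 6.13/32.07 = 0.1911
Divide by the smallest (0.1911 mol S): C 1.002, H 2.003, S 1.000
→ CH2S
Empirical-formula mass = 46.10 g/mol
n = 92 / 46.10 = 2.00 ≈ 2
Molecular formula = (CH2S)×2 = C2H4S2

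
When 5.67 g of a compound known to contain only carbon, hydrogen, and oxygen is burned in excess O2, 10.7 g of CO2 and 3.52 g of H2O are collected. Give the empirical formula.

mol C = 10.7 / 44.01 = 0.2431; mass C = 0.2431 × 12.01 = 2.920 g
mol H = 2 × (3.52 / 18.02) = 0.3907; mass H = 0.3907 × 1.008 = 0.3938 g
mass O = 5.67 − (3.314) = 2.356 g → mol O = 0.1473
Divide by the smallest (0.1473 mol O): C 1.651, H 2.653, O 1.000
Multiply by 3: C 4.95, H 7.96, O 3.00 → C5H8O3

C5H8O3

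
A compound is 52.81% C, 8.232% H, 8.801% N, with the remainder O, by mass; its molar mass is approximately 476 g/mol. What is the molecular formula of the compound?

C21H39N3O9

Assume 100 g: 52.81 g C, 8.232 g H, 8.801 g N, 30.157 g O.
n(C) = 52.81/12.01 = 4.397, n(H) = 8.232/1.008 = 8.167, n(N) = 8.801/14.01 = 0.6282, n(O) = 30.157/16.00 = 1.885
Divide by the smallest (0.6282 mol N): C 7.000, H 13.000, N 1.000, O 3.000
→ C7H13NO3
Empirical-formula mass = 159.18 g/mol
n = 476 / 159.18 = 2.99 ≈ 3
Molecular formula = (C7H13NO3)×3 = C21H39N3O9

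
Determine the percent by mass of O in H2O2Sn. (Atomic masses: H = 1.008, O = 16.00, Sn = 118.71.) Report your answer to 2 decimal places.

Molar mass = 2(1.008) + 2(16.00) + 1(118.71) = 152.726 g/mol
Mass of O per mole = 2 × 16.00 = 32.000 g
% O = 32.000 / 152.726 × 100 = 20.95%

20.95%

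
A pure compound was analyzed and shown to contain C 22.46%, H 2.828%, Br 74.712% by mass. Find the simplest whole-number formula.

C2H3Br

Assume 100 g: 22.46 g C, 2.828 g H, 74.712 g Br.
C: 22.46 g ÷ 12.01 g/mol = 1.87 mol
H: 2.828 g ÷ 1.008 g/mol = 2.806 mol
Br: 74.712 g ÷ 79.90 g/mol = 0.9351 mol
Ratios (÷ 0.9351): C 2.000, H 3.000, Br 1.000
→ C2H3Br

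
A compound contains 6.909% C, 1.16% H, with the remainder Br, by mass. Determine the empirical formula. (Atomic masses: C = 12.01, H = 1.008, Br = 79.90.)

CH2Br2

Assume 100 g: 6.909 g C, 1.16 g H, 91.931 g Br.
C: 6.909 g ÷ 12.01 g/mol = 0.5753 mol
H: 1.16 g ÷ 1.008 g/mol = 1.151 mol
Br: 91.931 g ÷ 79.90 g/mol = 1.151 mol
Ratios (÷ 0.5753): C 1.000, H 2.000, Br 2.000
Ratio ≈ 1:2:2, so the empirical formula is CH2Br2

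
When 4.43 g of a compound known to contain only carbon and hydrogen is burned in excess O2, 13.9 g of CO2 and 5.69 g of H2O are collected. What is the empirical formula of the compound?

CH2

mol C = 13.9 / 44.01 = 0.3158; mass C = 0.3158 × 12.01 = 3.793 g
mol H = 2 × (5.69 / 18.02) = 0.6315; mass H = 0.6315 × 1.008 = 0.6366 g
Ratios (÷ 0.3158): C 1.000, H 2.000
Ratio ≈ 1:2, so the empirical formula is CH2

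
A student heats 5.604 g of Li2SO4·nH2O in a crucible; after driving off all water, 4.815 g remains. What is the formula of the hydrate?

Mass of water lost = 5.604 − 4.815 = 0.789 g → 0.789 / 18.02 = 0.04378 mol H2O
Molar mass of Li2SO4 = 109.95 g/mol → mol Li2SO4 = 4.815 / 109.95 = 0.04379
n = 0.04378 / 0.04379 = 1.00 ≈ 1 → Li2SO4·H2O

Li2SO4·H2O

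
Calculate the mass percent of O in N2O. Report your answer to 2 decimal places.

Molar mass = 2(14.01) + 1(16.00) = 44.020 g/mol
Mass of O per mole = 1 × 16.00 = 16.000 g
% O = 16.000 / 44.020 × 100 = 36.35%

36.35%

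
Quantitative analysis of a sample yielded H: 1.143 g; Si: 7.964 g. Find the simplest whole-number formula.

H: 1.143 g ÷ 1.008 g/mol = 1.134 mol
Si: 7.964 g ÷ 28.09 g/mol = 0.2835 mol
Smallest is Si at 0.2835 mol; normalising gives H 4.000, Si 1.000
→ H4Si

H4Si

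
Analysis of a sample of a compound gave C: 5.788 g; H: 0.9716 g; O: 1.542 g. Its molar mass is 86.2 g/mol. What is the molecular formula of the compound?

C5H10O

n(C) = 5.788/12.01 = 0.4819, n(H) = 0.9716/1.008 = 0.9639, n(O) = 1.542/16.00 = 0.09638
Smallest is O at 0.09638 mol; normalising gives C 5.001, H 10.001, O 1.000
≈ 5:10:1 → C5H10O
Empirical-formula mass = 86.13 g/mol
n = 86.2 / 86.13 = 1.00 ≈ 1
Molecular formula = empirical formula = C5H10O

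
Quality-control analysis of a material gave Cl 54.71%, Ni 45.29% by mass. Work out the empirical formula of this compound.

Cl2Ni

Assume 100 g: 54.71 g Cl, 45.29 g Ni.
n(Cl) = 54.71/35.45 = 1.543, n(Ni) = 45.29/58.69 = 0.7717
Ratios (÷ 0.7717): Cl 2.000, Ni 1.000
→ Cl2Ni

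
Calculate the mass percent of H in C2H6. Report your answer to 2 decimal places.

20.11%

Molar mass = 2(12.01) + 6(1.008) = 30.068 g/mol
Mass of H per mole = 6 × 1.008 = 6.048 g
% H = 6.048 / 30.068 × 100 = 20.11%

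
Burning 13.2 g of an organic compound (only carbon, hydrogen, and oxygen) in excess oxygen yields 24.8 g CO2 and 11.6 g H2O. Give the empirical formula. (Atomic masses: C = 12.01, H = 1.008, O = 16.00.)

C7H16O4

mol C = 24.8 / 44.01 = 0.5635; mass C = 0.5635 × 12.01 = 6.768 g
mol H = 2 × (11.6 / 18.02) = 1.287; mass H = 1.287 × 1.008 = 1.298 g
mass O = 13.2 − (8.065) = 5.135 g → mol O = 0.3209
Ratios (÷ 0.3209): C 1.756, H 4.012, O 1.000
×4: C 7.02, H 16.05, O 4.00 → C7H16O4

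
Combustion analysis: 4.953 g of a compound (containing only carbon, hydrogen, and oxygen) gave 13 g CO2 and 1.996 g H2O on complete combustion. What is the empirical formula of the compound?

C4H3O

mol C = 13 / 44.01 = 0.2954; mass C = 0.2954 × 12.01 = 3.548 g
mol H = 2 × (1.996 / 18.02) = 0.2215; mass H = 0.2215 × 1.008 = 0.2233 g
mass O = 4.953 − (3.771) = 1.182 g → mol O = 0.07388
Smallest is O at 0.07388 mol; normalising gives C 3.998, H 2.998, O 1.000
→ C4H3O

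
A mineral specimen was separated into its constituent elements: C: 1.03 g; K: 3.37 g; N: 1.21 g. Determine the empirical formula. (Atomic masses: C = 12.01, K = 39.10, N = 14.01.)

CKN

n(C) = 1.03/12.01 = 0.08576, n(K) = 3.37/39.10 = 0.08619, n(N) = 1.21/14.01 = 0.08637
Smallest is C at 0.08576 mol; normalising gives C 1.000, K 1.005, N 1.007
≈ 1:1:1 → CKN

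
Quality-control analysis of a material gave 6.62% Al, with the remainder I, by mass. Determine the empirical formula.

Assume 100 g: 6.62 g Al, 93.38 g I.
n(Al) = 6.62/26.98 = 0.2454, n(I) = 93.38/126.90 = 0.7359
Divide by the smallest (0.2454 mol Al): Al 1.000, I 2.999
≈ 1:3 → AlI3

AlI3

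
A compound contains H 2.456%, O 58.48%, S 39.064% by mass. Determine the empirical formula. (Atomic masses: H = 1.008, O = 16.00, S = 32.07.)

H2O3S

Assume 100 g: 2.456 g H, 58.48 g O, 39.064 g S.
Moles — H: 2.456 / 1.008 = 2.437 mol; O: 58.48 / 16.00 = 3.655 mol; S: 39.064 / 32.07 = 1.218 mol
Ratios (÷ 1.218): H 2.000, O 3.001, S 1.000
≈ 2:3:1 → H2O3S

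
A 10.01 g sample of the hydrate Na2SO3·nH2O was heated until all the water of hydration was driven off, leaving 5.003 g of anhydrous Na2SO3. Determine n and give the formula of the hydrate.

Mass of water lost = 10.01 − 5.003 = 5.007 g → 5.007 / 18.02 = 0.2779 mol H2O
Molar mass of Na2SO3 = 126.05 g/mol → mol Na2SO3 = 5.003 / 126.05 = 0.03969
n = 0.2779 / 0.03969 = 7.00 ≈ 7 → Na2SO3·7H2O

Na2SO3·7H2O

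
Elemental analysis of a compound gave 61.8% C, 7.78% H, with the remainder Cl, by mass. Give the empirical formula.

Assume 100 g: 61.8 g C, 7.78 g H, 30.42 g Cl.
Moles — C: 61.8 / 12.01 = 5.146 mol; H: 7.78 / 1.008 = 7.718 mol; Cl: 30.42 / 35.45 = 0.8581 mol
Divide by the smallest (0.8581 mol Cl): C 5.997, H 8.994, Cl 1.000
→ C6H9Cl

C6H9Cl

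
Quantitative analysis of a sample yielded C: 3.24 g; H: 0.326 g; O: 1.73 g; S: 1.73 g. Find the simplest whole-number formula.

C5H6O2S

n(C) = 3.24/12.01 = 0.2698, n(H) = 0.326/1.008 = 0.3234, n(O) = 1.73/16.00 = 0.1081, n(S) = 1.73/32.07 = 0.05394
Ratios (÷ 0.05394): C 5.001, H 5.995, O 2.004, S 1.000
→ C5H6O2S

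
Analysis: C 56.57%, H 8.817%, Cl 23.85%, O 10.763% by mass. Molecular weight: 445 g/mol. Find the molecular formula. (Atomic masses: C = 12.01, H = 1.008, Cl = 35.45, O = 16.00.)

Assume 100 g: 56.57 g C, 8.817 g H, 23.85 g Cl, 10.763 g O.
C: 56.57 g ÷ 12.01 g/mol = 4.71 mol
H: 8.817 g ÷ 1.008 g/mol = 8.747 mol
Cl: 23.85 g ÷ 35.45 g/mol = 0.6728 mol
O: 10.763 g ÷ 16.00 g/mol = 0.6727 mol
Smallest is O at 0.6727 mol; normalising gives C 7.002, H 13.003, Cl 1.000, O 1.000
≈ 7:13:1:1 → C7H13ClO
Empirical-formula mass = 148.62 g/mol
n = 445 / 148.62 = 2.99 ≈ 3
Molecular formula = (C7H13ClO)×3 = C21H39Cl3O3

C21H39Cl3O3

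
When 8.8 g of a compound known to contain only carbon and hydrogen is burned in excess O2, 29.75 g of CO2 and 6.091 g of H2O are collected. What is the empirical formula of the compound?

CH

mol C = 29.75 / 44.01 = 0.6760; mass C = 0.6760 × 12.01 = 8.119 g
mol H = 2 × (6.091 / 18.02) = 0.6760; mass H = 0.6760 × 1.008 = 0.6814 g
Ratios (÷ 0.676): C 1.000, H 1.000
Ratio ≈ 1:1, so the empirical formula is CH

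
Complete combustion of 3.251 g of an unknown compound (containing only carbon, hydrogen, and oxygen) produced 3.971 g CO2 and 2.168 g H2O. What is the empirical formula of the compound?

C3H8O4

mol C = 3.971 / 44.01 = 0.09023; mass C = 0.09023 × 12.01 = 1.084 g
mol H = 2 × (2.168 / 18.02) = 0.2406; mass H = 0.2406 × 1.008 = 0.2425 g
mass O = 3.251 − (1.326) = 1.925 g → mol O = 0.1203
Ratios (÷ 0.09023): C 1.000, H 2.667, O 1.333
Multiply by 3: C 3.00, H 8.00, O 4.00 → C3H8O4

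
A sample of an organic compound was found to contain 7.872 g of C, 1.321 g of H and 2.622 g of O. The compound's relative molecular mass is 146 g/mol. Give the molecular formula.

C8H16O2

C: 7.872 g ÷ 12.01 g/mol = 0.6555 mol
H: 1.321 g ÷ 1.008 g/mol = 1.311 mol
O: 2.622 g ÷ 16.00 g/mol = 0.1639 mol
Ratios (÷ 0.1639): C 4.000, H 7.997, O 1.000
Ratio ≈ 4:8:1, so the empirical formula is C4H8O
Empirical-formula mass = 72.10 g/mol
n = 146 / 72.10 = 2.02 ≈ 2
Molecular formula = (C4H8O)×2 = C8H16O2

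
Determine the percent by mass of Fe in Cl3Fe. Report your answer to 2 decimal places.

34.43%

Molar mass = 3(35.45) + 1(55.85) = 162.200 g/mol
Mass of Fe per mole = 1 × 55.85 = 55.850 g
% Fe = 55.850 / 162.200 × 100 = 34.43%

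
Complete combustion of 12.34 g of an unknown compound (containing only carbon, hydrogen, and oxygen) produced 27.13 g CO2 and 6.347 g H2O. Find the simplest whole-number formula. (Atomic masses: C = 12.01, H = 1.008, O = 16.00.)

C7H8O3

mol C = 27.13 / 44.01 = 0.6165; mass C = 0.6165 × 12.01 = 7.404 g
mol H = 2 × (6.347 / 18.02) = 0.7044; mass H = 0.7044 × 1.008 = 0.7101 g
mass O = 12.34 − (8.114) = 4.226 g → mol O = 0.2641
Smallest is O at 0.2641 mol; normalising gives C 2.334, H 2.667, O 1.000
×3: C 7.00, H 8.00, O 3.00 → C7H8O3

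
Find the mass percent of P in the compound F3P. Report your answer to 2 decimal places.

Molar mass = 3(19.00) + 1(30.97) = 87.970 g/mol
Mass of P per mole = 1 × 30.97 = 30.970 g
% P = 30.970 / 87.970 × 100 = 35.21%

35.21%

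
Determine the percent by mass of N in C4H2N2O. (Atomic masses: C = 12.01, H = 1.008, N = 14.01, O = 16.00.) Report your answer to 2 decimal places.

Molar mass = 4(12.01) + 2(1.008) + 2(14.01) + 1(16.00) = 94.076 g/mol
Mass of N per mole = 2 × 14.01 = 28.020 g
% N = 28.020 / 94.076 × 100 = 29.78%

29.78%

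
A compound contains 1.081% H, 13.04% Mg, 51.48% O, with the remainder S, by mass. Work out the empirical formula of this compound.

H2MgO6S2

Assume 100 g: 1.081 g H, 13.04 g Mg, 51.48 g O, 34.399 g S.
n(H) = 1.081/1.008 = 1.072, n(Mg) = 13.04/24.31 = 0.5364, n(O) = 51.48/16.00 = 3.217, n(S) = 34.399/32.07 = 1.073
Divide by the smallest (0.5364 mol Mg): H 1.999, Mg 1.000, O 5.998, S 2.000
→ H2MgO6S2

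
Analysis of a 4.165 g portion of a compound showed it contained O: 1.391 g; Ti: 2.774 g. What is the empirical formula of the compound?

O: 1.391 g ÷ 16.00 g/mol = 0.08694 mol
Ti: 2.774 g ÷ 47.87 g/mol = 0.05795 mol
Smallest is Ti at 0.05795 mol; normalising gives O 1.500, Ti 1.000
Scaling by 2: O 3.00, Ti 2.00 → O3Ti2

O3Ti2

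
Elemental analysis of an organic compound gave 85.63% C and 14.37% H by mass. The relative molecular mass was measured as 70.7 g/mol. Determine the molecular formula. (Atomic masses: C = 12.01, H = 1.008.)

C5H10

Assume 100 g: 85.63 g C, 14.37 g H.
n(C) = 85.63/12.01 = 7.13, n(H) = 14.37/1.008 = 14.26
Divide by the smallest (7.13 mol C): C 1.000, H 1.999
≈ 1:2 → CH2
Empirical-formula mass = 14.03 g/mol
n = 70.7 / 14.03 = 5.04 ≈ 5
Molecular formula = (CH2)×5 = C5H10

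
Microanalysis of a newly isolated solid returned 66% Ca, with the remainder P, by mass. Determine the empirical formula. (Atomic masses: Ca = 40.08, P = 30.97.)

Assume 100 g: 66 g Ca, 34 g P.
Moles — Ca: 66 / 40.08 = 1.647 mol; P: 34 / 30.97 = 1.098 mol
Smallest is P at 1.098 mol; normalising gives Ca 1.500, P 1.000
Scaling by 2: Ca 3.00, P 2.00 → Ca3P2

Ca3P2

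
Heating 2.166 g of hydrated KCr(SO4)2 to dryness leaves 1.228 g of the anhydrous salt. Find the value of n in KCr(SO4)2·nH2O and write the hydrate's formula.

Mass of water lost = 2.166 − 1.228 = 0.938 g → 0.938 / 18.02 = 0.05205 mol H2O
Molar mass of KCr(SO4)2 = 283.24 g/mol → mol KCr(SO4)2 = 1.228 / 283.24 = 0.004336
n = 0.05205 / 0.004336 = 12.01 ≈ 12 → KCr(SO4)2·12H2O

KCr(SO4)2·12H2O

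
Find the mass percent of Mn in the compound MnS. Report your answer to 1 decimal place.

Molar mass = 1(54.94) + 1(32.07) = 87.010 g/mol
Mass of Mn per mole = 1 × 54.94 = 54.940 g
% Mn = 54.940 / 87.010 × 100 = 63.1%

63.1%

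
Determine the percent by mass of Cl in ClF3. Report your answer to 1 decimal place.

Molar mass = 1(35.45) + 3(19.00) = 92.450 g/mol
Mass of Cl per mole = 1 × 35.45 = 35.450 g
% Cl = 35.450 / 92.450 × 100 = 38.3%

38.3%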